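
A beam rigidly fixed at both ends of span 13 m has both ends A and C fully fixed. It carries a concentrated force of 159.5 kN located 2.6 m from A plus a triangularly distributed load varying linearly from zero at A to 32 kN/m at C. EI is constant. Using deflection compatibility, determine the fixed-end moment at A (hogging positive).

Take the two fixed-end moments M_A, M_C as redundants; the released structure is the simple span AC.
On the primary (simply-supported) span, the end slopes from the loading are:
  at A: point load 159.5 at a = 2.6: Pab(L + b)/(6LEI) = 1294/EI
  at C: point load 159.5 at a = 2.6: Pab(L + a)/(6LEI) = 862.6/EI
  at A: triangular load, peak 32: 7w₀L³/(360EI) = 1367/EI
  at C: triangular load, peak 32: w₀L³/(45EI) = 1562/EI
  θ_A0 = 2661/EI,  θ_C0 = 2425/EI
Flexibility coefficients: a unit moment at one end gives L/(3EI) there and L/(6EI) at the far end, so f₁₁ = f₂₂ = 4.333/EI and f₁₂ = f₂₁ = 2.167/EI.
Compatibility — zero rotation at each built-in end:
  4.333 M_A + 2.167 M_C = 2661
  2.167 M_A + 4.333 M_C = 2425
Solving the pair gives M_A = 445.7 kN·m and M_C = 336.8 kN·m (hogging).

M_A = 445.7 kN·m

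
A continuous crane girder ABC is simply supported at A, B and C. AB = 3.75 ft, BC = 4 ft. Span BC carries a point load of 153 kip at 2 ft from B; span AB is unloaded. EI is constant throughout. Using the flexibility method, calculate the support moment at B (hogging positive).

M_B = 59.23 kip·ft

Take M_B as the redundant. Released structure: two simple spans AB and BC with a hinge at B.
Rotations at B on the released spans (each span's end-slope, ×1/EI):
  span BC: point load 153 at a = 2: Pab(L + b)/(6LEI) = 153/EI
  relative rotation θ_0 = (0 + 153)/EI = 153/EI
A unit hogging moment at B produces rotation L₁/(3EI) + L₂/(3EI) = 2.583/EI.
Compatibility: M_B·(L₁+L₂)/(3EI) = θ_0, giving M_B = 59.23 kip·ft (hogging).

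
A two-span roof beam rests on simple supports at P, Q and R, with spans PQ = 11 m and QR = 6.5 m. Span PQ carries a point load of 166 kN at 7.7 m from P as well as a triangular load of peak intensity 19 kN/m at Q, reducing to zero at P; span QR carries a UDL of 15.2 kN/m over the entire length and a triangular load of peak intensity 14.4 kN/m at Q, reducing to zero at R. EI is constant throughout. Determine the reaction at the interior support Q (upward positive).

R_Q = 351.2 kN

Release continuity at Q by inserting a hinge; the redundant is the internal moment M_Q. The primary structure is two simply-supported spans PQ and QR.
Discontinuity in slope at Q on the released structure — sum the simple-span end rotations:
  span PQ: point load 166 at a = 7.7: Pab(L + a)/(6LEI) = 1195/EI
  span PQ: triangular load, peak 19: w₀L³/(45EI) = 562/EI
  span QR: UDL 15.2: wL³/(24EI) = 173.9/EI
  span QR: triangular load, peak 14.4: w₀L³/(45EI) = 87.88/EI
  relative rotation θ_0 = (1757 + 261.8)/EI = 2019/EI
A unit hogging moment at Q produces rotation L₁/(3EI) + L₂/(3EI) = 5.833/EI.
Compatibility: M_Q·(L₁+L₂)/(3EI) = θ_0, giving M_Q = 346.1 kN·m (hogging).
Span PQ, ΣM about P with M_Q applied at Q: R_Q^{PQ}·11 = 2045 + 346.1, so R_Q^{PQ} = 217.3 kN and R_P = 270.5 − 217.3 = 53.17 kN.
Span QR, ΣM about R: R_Q^{QR}·6.5 = 523.9 + 346.1, so R_Q^{QR} = 133.8 kN and R_R = 145.6 − 133.8 = 11.75 kN.
R_Q = 217.3 + 133.8 = 351.2 kN.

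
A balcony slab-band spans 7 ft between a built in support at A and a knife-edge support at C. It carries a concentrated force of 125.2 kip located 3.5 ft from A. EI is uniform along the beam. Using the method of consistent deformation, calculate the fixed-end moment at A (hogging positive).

Take the reaction at C as the redundant and release it; the primary structure is a cantilever fixed at A.
Downward deflection at the released point C due to the loads:
  point load 125.2 at a = 3.5: Pa²(3L − a)/(6EI) = 4473/EI
Flexibility coefficient — unit upward force at C: δ_{CC} = L³/(3EI) = 114.3/EI.
The prop prevents deflection at C: R_C = δ_0/δ_{CC} = 4473/114.3 = 39.12 kip.
Moment equilibrium about A: M_A = Σ(load moments about A) − R_C·L = 438.2 − 39.12×7 = 164.3 kip·ft.

M_A = 164.3 kip·ft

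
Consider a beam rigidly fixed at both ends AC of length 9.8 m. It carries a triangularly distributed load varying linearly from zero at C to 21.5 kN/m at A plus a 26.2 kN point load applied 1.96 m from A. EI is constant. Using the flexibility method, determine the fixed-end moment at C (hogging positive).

Take the two fixed-end moments M_A, M_C as redundants; the released structure is the simple span AC.
End rotations of the released simple span under the applied load (×1/EI):
  at A: triangular load, peak 21.5: w₀L³/(45EI) = 449.7/EI
  at C: triangular load, peak 21.5: 7w₀L³/(360EI) = 393.5/EI
  at A: point load 26.2 at a = 1.96: Pab(L + b)/(6LEI) = 120.8/EI
  at C: point load 26.2 at a = 1.96: Pab(L + a)/(6LEI) = 80.52/EI
  θ_A0 = 570.5/EI,  θ_C0 = 474/EI
Flexibility coefficients: a unit moment at one end gives L/(3EI) there and L/(6EI) at the far end, so f₁₁ = f₂₂ = 3.267/EI and f₁₂ = f₂₁ = 1.633/EI.
Compatibility — zero rotation at each built-in end:
  3.267 M_A + 1.633 M_C = 570.5
  1.633 M_A + 3.267 M_C = 474
Solving the pair gives M_A = 136.1 kN·m and M_C = 77.04 kN·m (hogging).

M_C = 77.04 kN·m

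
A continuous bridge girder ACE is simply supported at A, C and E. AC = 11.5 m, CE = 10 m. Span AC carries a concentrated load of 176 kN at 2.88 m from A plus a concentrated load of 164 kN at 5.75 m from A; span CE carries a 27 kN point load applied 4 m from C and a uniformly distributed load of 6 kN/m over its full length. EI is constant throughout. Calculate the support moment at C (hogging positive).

Release continuity at C by inserting a hinge; the redundant is the internal moment M_C. The primary structure is two simply-supported spans AC and CE.
Rotations at C on the released spans (each span's end-slope, ×1/EI):
  span AC: point load 176 at a = 2.88: Pab(L + a)/(6LEI) = 910.6/EI
  span AC: point load 164 at a = 5.75: Pab(L + a)/(6LEI) = 1356/EI
  span CE: point load 27 at a = 4: Pab(L + b)/(6LEI) = 172.8/EI
  span CE: UDL 6: wL³/(24EI) = 250/EI
  relative rotation θ_0 = (2266 + 422.8)/EI = 2689/EI
A unit hogging moment at C produces rotation L₁/(3EI) + L₂/(3EI) = 7.167/EI.
Slope continuity at C: θ_0 = M_C·7.167/EI, so M_C = 2689/7.167 = 375.2 kN·m (hogging).

M_C = 375.2 kN·m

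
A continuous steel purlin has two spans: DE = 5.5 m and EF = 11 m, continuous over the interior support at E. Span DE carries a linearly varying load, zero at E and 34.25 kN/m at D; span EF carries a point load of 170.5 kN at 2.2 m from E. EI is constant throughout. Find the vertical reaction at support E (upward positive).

Take M_E as the redundant. Released structure: two simple spans DE and EF with a hinge at E.
End slopes at the hinge E, treating each span as simply supported:
  span DE: triangular load, peak 34.25: 7w₀L³/(360EI) = 110.8/EI
  span EF: point load 170.5 at a = 2.2: Pab(L + b)/(6LEI) = 990.3/EI
  relative rotation θ_0 = (110.8 + 990.3)/EI = 1101/EI
A unit hogging moment at E produces rotation L₁/(3EI) + L₂/(3EI) = 5.5/EI.
Slope continuity at E: θ_0 = M_E·5.5/EI, so M_E = 1101/5.5 = 200.2 kN·m (hogging).
Span DE, ΣM about D with M_E applied at E: R_E^{DE}·5.5 = 172.7 + 200.2, so R_E^{DE} = 67.79 kN and R_D = 94.19 − 67.79 = 26.39 kN.
Span EF, ΣM about F: R_E^{EF}·11 = 1500 + 200.2, so R_E^{EF} = 154.6 kN and R_F = 170.5 − 154.6 = 15.9 kN.
R_E = 67.79 + 154.6 = 222.4 kN.

R_E = 222.4 kN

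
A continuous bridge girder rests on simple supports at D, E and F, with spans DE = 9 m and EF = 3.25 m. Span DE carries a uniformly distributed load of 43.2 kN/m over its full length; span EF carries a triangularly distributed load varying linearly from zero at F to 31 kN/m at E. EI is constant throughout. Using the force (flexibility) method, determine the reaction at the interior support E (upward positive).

Release continuity at E by inserting a hinge; the redundant is the internal moment M_E. The primary structure is two simply-supported spans DE and EF.
Discontinuity in slope at E on the released structure — sum the simple-span end rotations:
  span DE: UDL 43.2: wL³/(24EI) = 1312/EI
  span EF: triangular load, peak 31: w₀L³/(45EI) = 23.65/EI
  relative rotation θ_0 = (1312 + 23.65)/EI = 1336/EI
A unit hogging moment at E produces rotation L₁/(3EI) + L₂/(3EI) = 4.083/EI.
Compatibility: M_E·(L₁+L₂)/(3EI) = θ_0, giving M_E = 327.1 kN·m (hogging).
Span DE, ΣM about D with M_E applied at E: R_E^{DE}·9 = 1750 + 327.1, so R_E^{DE} = 230.7 kN and R_D = 388.8 − 230.7 = 158.1 kN.
Span EF, ΣM about F: R_E^{EF}·3.25 = 109.1 + 327.1, so R_E^{EF} = 134.2 kN and R_F = 50.38 − 134.2 = -83.87 kN.
R_E = 230.7 + 134.2 = 365 kN.

R_E = 365 kN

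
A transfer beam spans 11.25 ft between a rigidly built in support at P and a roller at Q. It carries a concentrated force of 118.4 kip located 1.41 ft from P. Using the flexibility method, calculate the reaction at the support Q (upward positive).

R_Q = 2.673 kip

Remove the prop at Q; the released (primary) structure is a cantilever built in at P.
Deflection at Q on the released cantilever, summing each load's contribution:
  point load 118.4 at a = 1.41: Pa²(3L − a)/(6EI) = 1269/EI
Tip deflection under a unit load at Q: L³/(3EI) = 474.6/EI.
The prop prevents deflection at Q: R_Q = δ_0/δ_{QQ} = 1269/474.6 = 2.673 kip.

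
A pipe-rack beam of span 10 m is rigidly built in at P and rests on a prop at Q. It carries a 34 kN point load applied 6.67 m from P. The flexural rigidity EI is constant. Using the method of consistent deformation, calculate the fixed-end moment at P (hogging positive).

M_P = 50.33 kN·m

Remove the prop at Q; the released (primary) structure is a cantilever built in at P.
Primary-structure tip deflection at Q by superposition:
  point load 34 at a = 6.67: Pa²(3L − a)/(6EI) = 5882/EI
Flexibility coefficient — unit upward force at Q: δ_{QQ} = L³/(3EI) = 333.3/EI.
The prop prevents deflection at Q: R_Q = δ_0/δ_{QQ} = 5882/333.3 = 17.64 kN.
Moment equilibrium about P: M_P = Σ(load moments about P) − R_Q·L = 226.8 − 17.64×10 = 50.33 kN·m.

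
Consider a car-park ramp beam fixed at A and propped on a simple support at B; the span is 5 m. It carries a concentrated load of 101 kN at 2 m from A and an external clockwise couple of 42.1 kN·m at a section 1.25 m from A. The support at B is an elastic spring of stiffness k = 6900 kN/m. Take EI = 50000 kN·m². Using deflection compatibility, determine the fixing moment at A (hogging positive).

Choose R_B as the redundant. The primary structure is the cantilever fixed at A.
Primary-structure tip deflection at B by superposition:
  point load 101 at a = 2: Pa²(3L − a)/(6EI) = 875.3/EI
  clockwise couple 42.1 at a = 1.25: M₀a(2L − a)/(2EI) = 230.2/EI
  δ_0 = 1106/EI
Flexibility coefficient — unit upward force at B: δ_{BB} = L³/(3EI) = 41.67/EI.
With EI = 50000 kN·m²: δ_0 = 0.022111 m and δ_{BB} = 0.000833 m/kN.
Compatibility — the spring shortens by R_B/k under the reaction it provides: δ_0 − R_B·δ_{BB} = R_B/k. With 1/k = 0.000145 m/kN, R_B = δ_0 / (δ_{BB} + 1/k) = 0.022111 / (0.000833 + 0.000145) = 22.6 kN.
Moment equilibrium about A: M_A = Σ(load moments about A) − R_B·L = 244.1 − 22.6×5 = 131.1 kN·m.

M_A = 131.1 kN·m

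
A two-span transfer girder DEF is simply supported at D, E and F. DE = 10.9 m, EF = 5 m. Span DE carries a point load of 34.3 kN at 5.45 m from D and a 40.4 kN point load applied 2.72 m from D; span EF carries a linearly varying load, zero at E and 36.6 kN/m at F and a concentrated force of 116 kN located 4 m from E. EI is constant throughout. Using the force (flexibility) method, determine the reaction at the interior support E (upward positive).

R_E = 115.3 kN

Insert a hinge at E; M_E is the redundant, and each span becomes simply supported.
Rotations at E on the released spans (each span's end-slope, ×1/EI):
  span DE: point load 34.3 at a = 5.45: Pab(L + a)/(6LEI) = 254.7/EI
  span DE: point load 40.4 at a = 2.72: Pab(L + a)/(6LEI) = 187.2/EI
  span EF: triangular load, peak 36.6: 7w₀L³/(360EI) = 88.96/EI
  span EF: point load 116 at a = 4: Pab(L + b)/(6LEI) = 92.8/EI
  relative rotation θ_0 = (441.9 + 181.8)/EI = 623.7/EI
A unit hogging moment at E produces rotation L₁/(3EI) + L₂/(3EI) = 5.3/EI.
Compatibility: M_E·(L₁+L₂)/(3EI) = θ_0, giving M_E = 117.7 kN·m (hogging).
Span DE, ΣM about D with M_E applied at E: R_E^{DE}·10.9 = 296.8 + 117.7, so R_E^{DE} = 38.03 kN and R_D = 74.7 − 38.03 = 36.67 kN.
Span EF, ΣM about F: R_E^{EF}·5 = 268.5 + 117.7, so R_E^{EF} = 77.23 kN and R_F = 207.5 − 77.23 = 130.3 kN.
R_E = 38.03 + 77.23 = 115.3 kN.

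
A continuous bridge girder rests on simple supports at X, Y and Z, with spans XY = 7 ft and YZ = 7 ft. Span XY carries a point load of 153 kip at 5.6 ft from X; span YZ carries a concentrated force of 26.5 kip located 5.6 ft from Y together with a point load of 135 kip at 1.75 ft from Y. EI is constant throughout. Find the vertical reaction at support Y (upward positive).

Take M_Y as the redundant. Released structure: two simple spans XY and YZ with a hinge at Y.
Rotations at Y on the released spans (each span's end-slope, ×1/EI):
  span XY: point load 153 at a = 5.6: Pab(L + a)/(6LEI) = 359.9/EI
  span YZ: point load 26.5 at a = 5.6: Pab(L + b)/(6LEI) = 41.55/EI
  span YZ: point load 135 at a = 1.75: Pab(L + b)/(6LEI) = 361.8/EI
  relative rotation θ_0 = (359.9 + 403.3)/EI = 763.2/EI
A unit hogging moment at Y produces rotation L₁/(3EI) + L₂/(3EI) = 4.667/EI.
Slope continuity at Y: θ_0 = M_Y·4.667/EI, so M_Y = 763.2/4.667 = 163.5 kip·ft (hogging).
Span XY, ΣM about X with M_Y applied at Y: R_Y^{XY}·7 = 856.8 + 163.5, so R_Y^{XY} = 145.8 kip and R_X = 153 − 145.8 = 7.238 kip.
Span YZ, ΣM about Z: R_Y^{YZ}·7 = 745.9 + 163.5, so R_Y^{YZ} = 129.9 kip and R_Z = 161.5 − 129.9 = 31.59 kip.
R_Y = 145.8 + 129.9 = 275.7 kip.

R_Y = 275.7 kip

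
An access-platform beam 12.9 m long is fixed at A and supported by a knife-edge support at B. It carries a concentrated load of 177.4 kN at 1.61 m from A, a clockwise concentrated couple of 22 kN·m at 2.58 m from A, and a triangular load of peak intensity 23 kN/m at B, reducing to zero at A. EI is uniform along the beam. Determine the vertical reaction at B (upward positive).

R_B = 86.49 kN

Release the roller at B. Primary structure: cantilever fixed at A.
Free-end deflection of the primary structure under the applied loading (downward +):
  point load 177.4 at a = 1.61: Pa²(3L − a)/(6EI) = 2843/EI
  clockwise couple 22 at a = 2.58: M₀a(2L − a)/(2EI) = 659/EI
  triangular load, peak 23 at the free end: 11w₀L⁴/(120EI) = 58385/EI
  δ_0 = 61886/EI
Tip deflection under a unit load at B: L³/(3EI) = 715.6/EI.
The prop prevents deflection at B: R_B = δ_0/δ_{BB} = 61886/715.6 = 86.49 kN.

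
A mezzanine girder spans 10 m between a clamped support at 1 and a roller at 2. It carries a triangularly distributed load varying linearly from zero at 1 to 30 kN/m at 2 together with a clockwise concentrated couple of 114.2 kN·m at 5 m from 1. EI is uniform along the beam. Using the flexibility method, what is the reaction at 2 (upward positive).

Remove the prop at 2; the released (primary) structure is a cantilever built in at 1.
Downward deflection at the released point 2 due to the loads:
  triangular load, peak 30 at the free end: 11w₀L⁴/(120EI) = 27500/EI
  clockwise couple 114.2 at a = 5: M₀a(2L − a)/(2EI) = 4282/EI
  δ_0 = 31782/EI
Flexibility coefficient — unit upward force at 2: δ_{22} = L³/(3EI) = 333.3/EI.
Compatibility at 2: δ_0 − R_2·δ_{22} = 0, so R_2 = 31782/333.3 = 95.35 kN.

R_2 = 95.35 kN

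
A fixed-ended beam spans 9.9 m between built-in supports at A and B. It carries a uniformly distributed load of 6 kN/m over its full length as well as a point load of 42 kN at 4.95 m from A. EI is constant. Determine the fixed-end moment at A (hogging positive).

M_A = 101 kN·m

Take the two fixed-end moments M_A, M_B as redundants; the released structure is the simple span AB.
Simple-span end rotations at A and B under the given loads:
  at A: UDL 6: wL³/(24EI) = 242.6/EI
  at B: UDL 6: wL³/(24EI) = 242.6/EI
  at A: point load 42 at a = 4.95: Pab(L + b)/(6LEI) = 257.3/EI
  at B: point load 42 at a = 4.95: Pab(L + a)/(6LEI) = 257.3/EI
  θ_A0 = 499.9/EI,  θ_B0 = 499.9/EI
Flexibility coefficients: a unit moment at one end gives L/(3EI) there and L/(6EI) at the far end, so f₁₁ = f₂₂ = 3.3/EI and f₁₂ = f₂₁ = 1.65/EI.
Compatibility — zero rotation at each built-in end:
  3.3 M_A + 1.65 M_B = 499.9
  1.65 M_A + 3.3 M_B = 499.9
Solving the pair gives M_A = 101 kN·m and M_B = 101 kN·m (hogging).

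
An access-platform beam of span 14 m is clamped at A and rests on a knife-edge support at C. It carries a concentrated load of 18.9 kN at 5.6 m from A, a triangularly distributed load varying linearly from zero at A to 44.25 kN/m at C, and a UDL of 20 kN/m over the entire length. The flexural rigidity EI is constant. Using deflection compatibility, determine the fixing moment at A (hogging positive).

Release the roller at C. Primary structure: cantilever fixed at A.
Deflection at C on the released cantilever, summing each load's contribution:
  point load 18.9 at a = 5.6: Pa²(3L − a)/(6EI) = 3596/EI
  triangular load, peak 44.25 at the free end: 11w₀L⁴/(120EI) = 155825/EI
  UDL 20: wL⁴/(8EI) = 96040/EI
  δ_0 = 255461/EI
Flexibility coefficient — unit upward force at C: δ_{CC} = L³/(3EI) = 914.7/EI.
Compatibility at C: δ_0 − R_C·δ_{CC} = 0, so R_C = 255461/914.7 = 279.3 kN.
Moment equilibrium about A: M_A = Σ(load moments about A) − R_C·L = 4957 − 279.3×14 = 1047 kN·m.

M_A = 1047 kN·m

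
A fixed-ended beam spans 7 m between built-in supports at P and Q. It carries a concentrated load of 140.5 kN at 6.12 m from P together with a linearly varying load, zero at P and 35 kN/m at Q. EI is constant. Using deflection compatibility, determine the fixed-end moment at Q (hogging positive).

M_Q = 180.3 kN·m

Take the two fixed-end moments M_P, M_Q as redundants; the released structure is the simple span PQ.
End rotations of the released simple span under the applied load (×1/EI):
  at P: point load 140.5 at a = 6.12: Pab(L + b)/(6LEI) = 142/EI
  at Q: point load 140.5 at a = 6.12: Pab(L + a)/(6LEI) = 236.4/EI
  at P: triangular load, peak 35: 7w₀L³/(360EI) = 233.4/EI
  at Q: triangular load, peak 35: w₀L³/(45EI) = 266.8/EI
  θ_P0 = 375.4/EI,  θ_Q0 = 503.1/EI
Flexibility coefficients: a unit moment at one end gives L/(3EI) there and L/(6EI) at the far end, so f₁₁ = f₂₂ = 2.333/EI and f₁₂ = f₂₁ = 1.167/EI.
Compatibility — zero rotation at each built-in end:
  2.333 M_P + 1.167 M_Q = 375.4
  1.167 M_P + 2.333 M_Q = 503.1
Solving the pair gives M_P = 70.76 kN·m and M_Q = 180.3 kN·m (hogging).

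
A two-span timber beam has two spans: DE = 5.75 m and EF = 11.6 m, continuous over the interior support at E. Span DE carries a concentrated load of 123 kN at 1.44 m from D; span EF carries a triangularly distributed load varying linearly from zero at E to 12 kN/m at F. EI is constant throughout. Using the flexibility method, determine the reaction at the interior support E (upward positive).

Insert a hinge at E; M_E is the redundant, and each span becomes simply supported.
Discontinuity in slope at E on the released structure — sum the simple-span end rotations:
  span DE: point load 123 at a = 1.44: Pab(L + a)/(6LEI) = 159.1/EI
  span EF: triangular load, peak 12: 7w₀L³/(360EI) = 364.2/EI
  relative rotation θ_0 = (159.1 + 364.2)/EI = 523.3/EI
A unit hogging moment at E produces rotation L₁/(3EI) + L₂/(3EI) = 5.783/EI.
Slope continuity at E: θ_0 = M_E·5.783/EI, so M_E = 523.3/5.783 = 90.48 kN·m (hogging).
Span DE, ΣM about D with M_E applied at E: R_E^{DE}·5.75 = 177.1 + 90.48, so R_E^{DE} = 46.54 kN and R_D = 123 − 46.54 = 76.46 kN.
Span EF, ΣM about F: R_E^{EF}·11.6 = 269.1 + 90.48, so R_E^{EF} = 31 kN and R_F = 69.6 − 31 = 38.6 kN.
R_E = 46.54 + 31 = 77.54 kN.

R_E = 77.54 kN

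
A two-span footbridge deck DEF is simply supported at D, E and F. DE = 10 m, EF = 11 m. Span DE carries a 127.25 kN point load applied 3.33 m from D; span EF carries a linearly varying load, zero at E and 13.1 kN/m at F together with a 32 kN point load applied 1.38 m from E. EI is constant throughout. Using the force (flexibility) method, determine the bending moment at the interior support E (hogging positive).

Insert a hinge at E; M_E is the redundant, and each span becomes simply supported.
Rotations at E on the released spans (each span's end-slope, ×1/EI):
  span DE: point load 127.25 at a = 3.33: Pab(L + a)/(6LEI) = 627.9/EI
  span EF: triangular load, peak 13.1: 7w₀L³/(360EI) = 339/EI
  span EF: point load 32 at a = 1.38: Pab(L + b)/(6LEI) = 132.7/EI
  relative rotation θ_0 = (627.9 + 471.8)/EI = 1100/EI
A unit hogging moment at E produces rotation L₁/(3EI) + L₂/(3EI) = 7/EI.
Compatibility: M_E·(L₁+L₂)/(3EI) = θ_0, giving M_E = 157.1 kN·m (hogging).

M_E = 157.1 kN·m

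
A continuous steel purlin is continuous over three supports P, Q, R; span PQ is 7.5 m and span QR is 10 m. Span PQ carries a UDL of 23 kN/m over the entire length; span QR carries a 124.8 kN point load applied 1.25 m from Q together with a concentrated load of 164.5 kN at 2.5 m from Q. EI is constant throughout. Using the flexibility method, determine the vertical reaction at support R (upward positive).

Release continuity at Q by inserting a hinge; the redundant is the internal moment M_Q. The primary structure is two simply-supported spans PQ and QR.
End slopes at the hinge Q, treating each span as simply supported:
  span PQ: UDL 23: wL³/(24EI) = 404.3/EI
  span QR: point load 124.8 at a = 1.25: Pab(L + b)/(6LEI) = 426.6/EI
  span QR: point load 164.5 at a = 2.5: Pab(L + b)/(6LEI) = 899.6/EI
  relative rotation θ_0 = (404.3 + 1326)/EI = 1730/EI
A unit hogging moment at Q produces rotation L₁/(3EI) + L₂/(3EI) = 5.833/EI.
Compatibility: M_Q·(L₁+L₂)/(3EI) = θ_0, giving M_Q = 296.7 kN·m (hogging).
Span QR, ΣM about R: R_Q^{QR}·10 = 2326 + 296.7, so R_Q^{QR} = 262.2 kN and R_R = 289.3 − 262.2 = 27.06 kN.

R_R = 27.06 kN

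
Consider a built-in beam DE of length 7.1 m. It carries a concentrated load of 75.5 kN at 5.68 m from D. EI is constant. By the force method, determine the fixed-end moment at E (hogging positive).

M_E = 68.61 kN·m

Release both end moments; the primary structure is a simply-supported span DE with redundants M_D and M_E.
Simple-span end rotations at D and E under the given loads:
  at D: point load 75.5 at a = 5.68: Pab(L + b)/(6LEI) = 121.8/EI
  at E: point load 75.5 at a = 5.68: Pab(L + a)/(6LEI) = 182.7/EI
  θ_D0 = 121.8/EI,  θ_E0 = 182.7/EI
Flexibility coefficients: a unit moment at one end gives L/(3EI) there and L/(6EI) at the far end, so f₁₁ = f₂₂ = 2.367/EI and f₁₂ = f₂₁ = 1.183/EI.
Compatibility — zero rotation at each built-in end:
  2.367 M_D + 1.183 M_E = 121.8
  1.183 M_D + 2.367 M_E = 182.7
Solving the pair gives M_D = 17.15 kN·m and M_E = 68.61 kN·m (hogging).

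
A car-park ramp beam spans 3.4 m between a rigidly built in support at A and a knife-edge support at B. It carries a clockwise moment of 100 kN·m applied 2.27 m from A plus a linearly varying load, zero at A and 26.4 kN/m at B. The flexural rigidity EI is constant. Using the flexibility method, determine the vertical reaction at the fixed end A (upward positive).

R_A = -19.05 kN

Remove the prop at B; the released (primary) structure is a cantilever built in at A.
Free-end deflection of the primary structure under the applied loading (downward +):
  clockwise couple 100 at a = 2.27: M₀a(2L − a)/(2EI) = 514.2/EI
  triangular load, peak 26.4 at the free end: 11w₀L⁴/(120EI) = 323.4/EI
  δ_0 = 837.5/EI
Flexibility coefficient — unit upward force at B: δ_{BB} = L³/(3EI) = 13.1/EI.
Compatibility at B: δ_0 − R_B·δ_{BB} = 0, so R_B = 837.5/13.1 = 63.93 kN.
Vertical equilibrium: R_A = ΣP − R_B = 44.88 − 63.93 = -19.05 kN.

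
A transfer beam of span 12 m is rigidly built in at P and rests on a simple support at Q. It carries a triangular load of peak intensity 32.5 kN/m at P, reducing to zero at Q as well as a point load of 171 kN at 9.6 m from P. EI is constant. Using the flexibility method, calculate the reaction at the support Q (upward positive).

Release the roller at Q. Primary structure: cantilever fixed at P.
Primary-structure tip deflection at Q by superposition:
  triangular load, peak 32.5 at the fixed end: w₀L⁴/(30EI) = 22464/EI
  point load 171 at a = 9.6: Pa²(3L − a)/(6EI) = 69341/EI
  δ_0 = 91805/EI
Tip deflection under a unit load at Q: L³/(3EI) = 576/EI.
The prop prevents deflection at Q: R_Q = δ_0/δ_{QQ} = 91805/576 = 159.4 kN.

R_Q = 159.4 kN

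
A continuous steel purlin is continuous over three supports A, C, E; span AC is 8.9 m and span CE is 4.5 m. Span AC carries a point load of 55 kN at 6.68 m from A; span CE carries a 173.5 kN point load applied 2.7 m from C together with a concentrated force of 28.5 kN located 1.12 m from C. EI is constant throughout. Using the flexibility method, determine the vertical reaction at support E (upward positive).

R_E = 88 kN

Take M_C as the redundant. Released structure: two simple spans AC and CE with a hinge at C.
Rotations at C on the released spans (each span's end-slope, ×1/EI):
  span AC: point load 55 at a = 6.68: Pab(L + a)/(6LEI) = 238/EI
  span CE: point load 173.5 at a = 2.7: Pab(L + b)/(6LEI) = 196.7/EI
  span CE: point load 28.5 at a = 1.12: Pab(L + b)/(6LEI) = 31.49/EI
  relative rotation θ_0 = (238 + 228.2)/EI = 466.2/EI
A unit hogging moment at C produces rotation L₁/(3EI) + L₂/(3EI) = 4.467/EI.
Slope continuity at C: θ_0 = M_C·4.467/EI, so M_C = 466.2/4.467 = 104.4 kN·m (hogging).
Span CE, ΣM about E: R_C^{CE}·4.5 = 408.6 + 104.4, so R_C^{CE} = 114 kN and R_E = 202 − 114 = 88 kN.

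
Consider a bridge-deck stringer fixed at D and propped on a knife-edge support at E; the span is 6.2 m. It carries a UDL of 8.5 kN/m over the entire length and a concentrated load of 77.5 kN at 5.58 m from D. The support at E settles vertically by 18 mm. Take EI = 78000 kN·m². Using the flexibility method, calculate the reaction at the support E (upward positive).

R_E = 68 kN

Choose R_E as the redundant. The primary structure is the cantilever fixed at D.
Free-end deflection of the primary structure under the applied loading (downward +):
  UDL 8.5: wL⁴/(8EI) = 1570/EI
  point load 77.5 at a = 5.58: Pa²(3L − a)/(6EI) = 5236/EI
  δ_0 = 6806/EI
Tip deflection under a unit load at E: L³/(3EI) = 79.44/EI.
With EI = 78000 kN·m²: δ_0 = 0.087261 m and δ_{EE} = 0.001018 m/kN.
Compatibility — the beam at E must follow the support down by 0.018 m: δ_0 − R_E·δ_{EE} = 0.018, so R_E = (0.087261 − 0.018)/0.001018 = 68 kN.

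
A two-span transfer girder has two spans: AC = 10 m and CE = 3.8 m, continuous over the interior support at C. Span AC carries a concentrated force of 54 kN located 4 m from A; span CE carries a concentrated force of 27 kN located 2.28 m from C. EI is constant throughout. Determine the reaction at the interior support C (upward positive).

Insert a hinge at C; M_C is the redundant, and each span becomes simply supported.
Discontinuity in slope at C on the released structure — sum the simple-span end rotations:
  span AC: point load 54 at a = 4: Pab(L + a)/(6LEI) = 302.4/EI
  span CE: point load 27 at a = 2.28: Pab(L + b)/(6LEI) = 21.83/EI
  relative rotation θ_0 = (302.4 + 21.83)/EI = 324.2/EI
A unit hogging moment at C produces rotation L₁/(3EI) + L₂/(3EI) = 4.6/EI.
Slope continuity at C: θ_0 = M_C·4.6/EI, so M_C = 324.2/4.6 = 70.49 kN·m (hogging).
Span AC, ΣM about A with M_C applied at C: R_C^{AC}·10 = 216 + 70.49, so R_C^{AC} = 28.65 kN and R_A = 54 − 28.65 = 25.35 kN.
Span CE, ΣM about E: R_C^{CE}·3.8 = 41.04 + 70.49, so R_C^{CE} = 29.35 kN and R_E = 27 − 29.35 = -2.349 kN.
R_C = 28.65 + 29.35 = 58 kN.

R_C = 58 kN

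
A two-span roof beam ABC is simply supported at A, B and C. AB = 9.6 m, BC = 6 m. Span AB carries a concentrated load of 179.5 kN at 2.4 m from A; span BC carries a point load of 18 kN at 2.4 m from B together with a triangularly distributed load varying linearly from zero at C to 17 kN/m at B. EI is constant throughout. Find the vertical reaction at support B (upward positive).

R_B = 129.7 kN

Release continuity at B by inserting a hinge; the redundant is the internal moment M_B. The primary structure is two simply-supported spans AB and BC.
Rotations at B on the released spans (each span's end-slope, ×1/EI):
  span AB: point load 179.5 at a = 2.4: Pab(L + a)/(6LEI) = 646.2/EI
  span BC: point load 18 at a = 2.4: Pab(L + b)/(6LEI) = 41.47/EI
  span BC: triangular load, peak 17: w₀L³/(45EI) = 81.6/EI
  relative rotation θ_0 = (646.2 + 123.1)/EI = 769.3/EI
A unit hogging moment at B produces rotation L₁/(3EI) + L₂/(3EI) = 5.2/EI.
Slope continuity at B: θ_0 = M_B·5.2/EI, so M_B = 769.3/5.2 = 147.9 kN·m (hogging).
Span AB, ΣM about A with M_B applied at B: R_B^{AB}·9.6 = 430.8 + 147.9, so R_B^{AB} = 60.29 kN and R_A = 179.5 − 60.29 = 119.2 kN.
Span BC, ΣM about C: R_B^{BC}·6 = 268.8 + 147.9, so R_B^{BC} = 69.46 kN and R_C = 69 − 69.46 = -0.4562 kN.
R_B = 60.29 + 69.46 = 129.7 kN.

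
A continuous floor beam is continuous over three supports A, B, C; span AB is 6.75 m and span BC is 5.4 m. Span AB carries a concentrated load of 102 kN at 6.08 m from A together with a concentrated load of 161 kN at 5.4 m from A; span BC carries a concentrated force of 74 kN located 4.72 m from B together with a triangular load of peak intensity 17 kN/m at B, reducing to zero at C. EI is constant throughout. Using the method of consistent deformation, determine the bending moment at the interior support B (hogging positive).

M_B = 145.1 kN·m

Take M_B as the redundant. Released structure: two simple spans AB and BC with a hinge at B.
Rotations at B on the released spans (each span's end-slope, ×1/EI):
  span AB: point load 102 at a = 6.08: Pab(L + a)/(6LEI) = 131.6/EI
  span AB: point load 161 at a = 5.4: Pab(L + a)/(6LEI) = 352.1/EI
  span BC: point load 74 at a = 4.72: Pab(L + b)/(6LEI) = 44.57/EI
  span BC: triangular load, peak 17: w₀L³/(45EI) = 59.49/EI
  relative rotation θ_0 = (483.7 + 104.1)/EI = 587.8/EI
A unit hogging moment at B produces rotation L₁/(3EI) + L₂/(3EI) = 4.05/EI.
Slope continuity at B: θ_0 = M_B·4.05/EI, so M_B = 587.8/4.05 = 145.1 kN·m (hogging).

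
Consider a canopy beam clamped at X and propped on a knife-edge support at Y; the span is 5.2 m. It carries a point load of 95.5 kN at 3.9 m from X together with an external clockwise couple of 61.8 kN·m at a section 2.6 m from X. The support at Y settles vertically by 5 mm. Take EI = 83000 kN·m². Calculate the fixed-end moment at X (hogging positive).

Take the reaction at Y as the redundant and release it; the primary structure is a cantilever fixed at X.
Free-end deflection of the primary structure under the applied loading (downward +):
  point load 95.5 at a = 3.9: Pa²(3L − a)/(6EI) = 2832/EI
  clockwise couple 61.8 at a = 2.6: M₀a(2L − a)/(2EI) = 626.7/EI
  δ_0 = 3459/EI
Tip deflection under a unit load at Y: L³/(3EI) = 46.87/EI.
With EI = 83000 kN·m²: δ_0 = 0.041676 m and δ_{YY} = 0.000565 m/kN.
Compatibility — the beam at Y must follow the support down by 0.005 m: δ_0 − R_Y·δ_{YY} = 0.005, so R_Y = (0.041676 − 0.005)/0.000565 = 64.95 kN.
Moment equilibrium about X: M_X = Σ(load moments about X) − R_Y·L = 434.2 − 64.95×5.2 = 96.51 kN·m.

M_X = 96.51 kN·m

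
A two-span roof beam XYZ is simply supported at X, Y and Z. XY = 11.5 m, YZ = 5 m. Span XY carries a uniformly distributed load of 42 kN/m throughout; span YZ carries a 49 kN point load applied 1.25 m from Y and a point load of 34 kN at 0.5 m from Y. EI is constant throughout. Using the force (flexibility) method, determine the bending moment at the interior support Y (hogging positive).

M_Y = 500.5 kN·m

Insert a hinge at Y; M_Y is the redundant, and each span becomes simply supported.
End slopes at the hinge Y, treating each span as simply supported:
  span XY: UDL 42: wL³/(24EI) = 2662/EI
  span YZ: point load 49 at a = 1.25: Pab(L + b)/(6LEI) = 66.99/EI
  span YZ: point load 34 at a = 0.5: Pab(L + b)/(6LEI) = 24.23/EI
  relative rotation θ_0 = (2662 + 91.22)/EI = 2753/EI
A unit hogging moment at Y produces rotation L₁/(3EI) + L₂/(3EI) = 5.5/EI.
Compatibility: M_Y·(L₁+L₂)/(3EI) = θ_0, giving M_Y = 500.5 kN·m (hogging).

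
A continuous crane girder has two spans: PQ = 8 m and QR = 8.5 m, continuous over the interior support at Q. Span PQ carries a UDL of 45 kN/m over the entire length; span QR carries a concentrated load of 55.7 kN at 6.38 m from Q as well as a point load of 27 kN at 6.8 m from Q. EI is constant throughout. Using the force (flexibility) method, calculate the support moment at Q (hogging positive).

Insert a hinge at Q; M_Q is the redundant, and each span becomes simply supported.
End slopes at the hinge Q, treating each span as simply supported:
  span PQ: UDL 45: wL³/(24EI) = 960/EI
  span QR: point load 55.7 at a = 6.38: Pab(L + b)/(6LEI) = 156.9/EI
  span QR: point load 27 at a = 6.8: Pab(L + b)/(6LEI) = 62.42/EI
  relative rotation θ_0 = (960 + 219.3)/EI = 1179/EI
A unit hogging moment at Q produces rotation L₁/(3EI) + L₂/(3EI) = 5.5/EI.
Compatibility: M_Q·(L₁+L₂)/(3EI) = θ_0, giving M_Q = 214.4 kN·m (hogging).

M_Q = 214.4 kN·m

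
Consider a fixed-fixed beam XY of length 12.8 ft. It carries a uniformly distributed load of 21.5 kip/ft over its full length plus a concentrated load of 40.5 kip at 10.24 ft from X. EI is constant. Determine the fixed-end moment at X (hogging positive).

Take the two fixed-end moments M_X, M_Y as redundants; the released structure is the simple span XY.
Simple-span end rotations at X and Y under the given loads:
  at X: UDL 21.5: wL³/(24EI) = 1879/EI
  at Y: UDL 21.5: wL³/(24EI) = 1879/EI
  at X: point load 40.5 at a = 10.24: Pab(L + b)/(6LEI) = 212.3/EI
  at Y: point load 40.5 at a = 10.24: Pab(L + a)/(6LEI) = 318.5/EI
  θ_X0 = 2091/EI,  θ_Y0 = 2197/EI
Flexibility coefficients: a unit moment at one end gives L/(3EI) there and L/(6EI) at the far end, so f₁₁ = f₂₂ = 4.267/EI and f₁₂ = f₂₁ = 2.133/EI.
Compatibility — zero rotation at each built-in end:
  4.267 M_X + 2.133 M_Y = 2091
  2.133 M_X + 4.267 M_Y = 2197
Solving the pair gives M_X = 310.1 kip·ft and M_Y = 359.9 kip·ft (hogging).

M_X = 310.1 kip·ft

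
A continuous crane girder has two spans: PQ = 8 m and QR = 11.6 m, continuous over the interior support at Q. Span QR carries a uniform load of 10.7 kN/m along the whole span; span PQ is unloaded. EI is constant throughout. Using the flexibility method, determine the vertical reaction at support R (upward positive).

R_R = 52.88 kN

Insert a hinge at Q; M_Q is the redundant, and each span becomes simply supported.
End slopes at the hinge Q, treating each span as simply supported:
  span QR: UDL 10.7: wL³/(24EI) = 695.9/EI
  relative rotation θ_0 = (0 + 695.9)/EI = 695.9/EI
A unit hogging moment at Q produces rotation L₁/(3EI) + L₂/(3EI) = 6.533/EI.
Slope continuity at Q: θ_0 = M_Q·6.533/EI, so M_Q = 695.9/6.533 = 106.5 kN·m (hogging).
Span QR, ΣM about R: R_Q^{QR}·11.6 = 719.9 + 106.5, so R_Q^{QR} = 71.24 kN and R_R = 124.1 − 71.24 = 52.88 kN.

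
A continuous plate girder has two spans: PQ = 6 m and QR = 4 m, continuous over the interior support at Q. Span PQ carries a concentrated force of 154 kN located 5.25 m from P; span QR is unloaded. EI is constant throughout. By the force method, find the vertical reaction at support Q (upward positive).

R_Q = 158.4 kN

Insert a hinge at Q; M_Q is the redundant, and each span becomes simply supported.
Discontinuity in slope at Q on the released structure — sum the simple-span end rotations:
  span PQ: point load 154 at a = 5.25: Pab(L + a)/(6LEI) = 189.5/EI
  relative rotation θ_0 = (189.5 + 0)/EI = 189.5/EI
A unit hogging moment at Q produces rotation L₁/(3EI) + L₂/(3EI) = 3.333/EI.
Compatibility: M_Q·(L₁+L₂)/(3EI) = θ_0, giving M_Q = 56.85 kN·m (hogging).
Span PQ, ΣM about P with M_Q applied at Q: R_Q^{PQ}·6 = 808.5 + 56.85, so R_Q^{PQ} = 144.2 kN and R_P = 154 − 144.2 = 9.775 kN.
Span QR, ΣM about R: R_Q^{QR}·4 = 0 + 56.85, so R_Q^{QR} = 14.21 kN and R_R = 0 − 14.21 = -14.21 kN.
R_Q = 144.2 + 14.21 = 158.4 kN.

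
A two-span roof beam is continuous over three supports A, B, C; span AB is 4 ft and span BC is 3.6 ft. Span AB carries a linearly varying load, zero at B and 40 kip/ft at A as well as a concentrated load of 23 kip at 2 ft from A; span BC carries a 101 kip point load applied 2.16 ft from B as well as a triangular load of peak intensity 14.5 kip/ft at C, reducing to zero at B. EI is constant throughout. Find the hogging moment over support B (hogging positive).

Release continuity at B by inserting a hinge; the redundant is the internal moment M_B. The primary structure is two simply-supported spans AB and BC.
Discontinuity in slope at B on the released structure — sum the simple-span end rotations:
  span AB: triangular load, peak 40: 7w₀L³/(360EI) = 49.78/EI
  span AB: point load 23 at a = 2: Pab(L + a)/(6LEI) = 23/EI
  span BC: point load 101 at a = 2.16: Pab(L + b)/(6LEI) = 73.3/EI
  span BC: triangular load, peak 14.5: 7w₀L³/(360EI) = 13.15/EI
  relative rotation θ_0 = (72.78 + 86.46)/EI = 159.2/EI
A unit hogging moment at B produces rotation L₁/(3EI) + L₂/(3EI) = 2.533/EI.
Compatibility: M_B·(L₁+L₂)/(3EI) = θ_0, giving M_B = 62.86 kip·ft (hogging).

M_B = 62.86 kip·ft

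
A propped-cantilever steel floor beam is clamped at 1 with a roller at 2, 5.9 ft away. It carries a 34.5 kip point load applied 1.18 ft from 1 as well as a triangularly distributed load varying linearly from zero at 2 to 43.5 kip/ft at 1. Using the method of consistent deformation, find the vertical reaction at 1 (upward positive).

Take the reaction at 2 as the redundant and release it; the primary structure is a cantilever fixed at 1.
Deflection at 2 on the released cantilever, summing each load's contribution:
  point load 34.5 at a = 1.18: Pa²(3L − a)/(6EI) = 132.3/EI
  triangular load, peak 43.5 at the fixed end: w₀L⁴/(30EI) = 1757/EI
  δ_0 = 1889/EI
Flexibility coefficient — unit upward force at 2: δ_{22} = L³/(3EI) = 68.46/EI.
The prop prevents deflection at 2: R_2 = δ_0/δ_{22} = 1889/68.46 = 27.6 kip.
Vertical equilibrium: R_1 = ΣP − R_2 = 162.8 − 27.6 = 135.2 kip.

R_1 = 135.2 kip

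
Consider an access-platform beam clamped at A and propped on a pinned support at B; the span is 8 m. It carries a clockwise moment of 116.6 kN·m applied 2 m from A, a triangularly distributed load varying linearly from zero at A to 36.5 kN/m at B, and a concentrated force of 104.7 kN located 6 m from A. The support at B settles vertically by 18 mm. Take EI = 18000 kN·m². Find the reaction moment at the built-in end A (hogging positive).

Release the roller at B. Primary structure: cantilever fixed at A.
Primary-structure tip deflection at B by superposition:
  clockwise couple 116.6 at a = 2: M₀a(2L − a)/(2EI) = 1632/EI
  triangular load, peak 36.5 at the free end: 11w₀L⁴/(120EI) = 13705/EI
  point load 104.7 at a = 6: Pa²(3L − a)/(6EI) = 11308/EI
  δ_0 = 26645/EI
Flexibility coefficient — unit upward force at B: δ_{BB} = L³/(3EI) = 170.7/EI.
With EI = 18000 kN·m²: δ_0 = 1.4803 m and δ_{BB} = 0.009481 m/kN.
Compatibility — the beam at B must follow the support down by 0.018 m: δ_0 − R_B·δ_{BB} = 0.018, so R_B = (1.4803 − 0.018)/0.009481 = 154.2 kN.
Moment equilibrium about A: M_A = Σ(load moments about A) − R_B·L = 1523 − 154.2×8 = 289.7 kN·m.

M_A = 289.7 kN·m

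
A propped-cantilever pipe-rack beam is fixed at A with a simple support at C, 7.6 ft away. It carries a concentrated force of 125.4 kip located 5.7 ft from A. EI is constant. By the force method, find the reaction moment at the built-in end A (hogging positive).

Release the roller at C. Primary structure: cantilever fixed at A.
Deflection at C on the released cantilever, summing each load's contribution:
  point load 125.4 at a = 5.7: Pa²(3L − a)/(6EI) = 11612/EI
Tip deflection under a unit load at C: L³/(3EI) = 146.3/EI.
Compatibility at C: δ_0 − R_C·δ_{CC} = 0, so R_C = 11612/146.3 = 79.35 kip.
Moment equilibrium about A: M_A = Σ(load moments about A) − R_C·L = 714.8 − 79.35×7.6 = 111.7 kip·ft.

M_A = 111.7 kip·ft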